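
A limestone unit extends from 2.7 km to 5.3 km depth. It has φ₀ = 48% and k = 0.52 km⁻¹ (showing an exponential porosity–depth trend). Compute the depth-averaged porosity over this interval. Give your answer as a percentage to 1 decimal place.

⟨φ⟩ = (1/(d₂−d₁)) ∫ φ₀ e^(−kd) dd = φ₀·(e^(−k·d₁) − e^(−k·d₂)) / (k·(d₂−d₁))
e^(−0.52×2.7) = 0.2456; e^(−0.52×5.3) = 0.0635
⟨φ⟩ = 0.48 × (0.2456 − 0.0635) / (0.52 × 2.6) = 0.48 × 0.1347 = 0.0646

6.5%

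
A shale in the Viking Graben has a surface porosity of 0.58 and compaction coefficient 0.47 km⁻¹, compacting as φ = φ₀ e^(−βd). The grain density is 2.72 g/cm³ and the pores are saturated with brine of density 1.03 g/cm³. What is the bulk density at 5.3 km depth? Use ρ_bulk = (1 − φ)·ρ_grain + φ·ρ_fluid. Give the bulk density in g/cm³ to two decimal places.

2.64 g/cm³

Porosity at depth: φ = 0.58·exp(−0.47×5.3) = 0.58×0.0828 = 0.0480
Bulk density: ρ_b = (1−φ)ρ_g + φ·ρ_f = 0.9520×2.72 + 0.0480×1.03
       = 2.589 + 0.049 = 2.639 g/cm³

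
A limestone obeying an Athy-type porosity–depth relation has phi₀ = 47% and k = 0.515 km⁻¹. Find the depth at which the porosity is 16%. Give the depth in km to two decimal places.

Invert Athy's law: d = ln(phi₀/phi) / k
d = ln(0.47/0.16) / 0.515 = ln(2.937) / 0.515 = 1.0776 / 0.515 = 2.092 km

2.09 km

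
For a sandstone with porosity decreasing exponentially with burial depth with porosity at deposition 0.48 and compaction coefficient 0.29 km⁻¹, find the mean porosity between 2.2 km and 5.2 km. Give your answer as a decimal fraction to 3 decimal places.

0.169

⟨n⟩ = (1/(Z₂−Z₁)) ∫ n₀ e^(−kZ) dZ = n₀·(e^(−k·Z₁) − e^(−k·Z₂)) / (k·(Z₂−Z₁))
e^(−0.29×2.2) = 0.5283; e^(−0.29×5.2) = 0.2214
⟨n⟩ = 0.48 × (0.5283 − 0.2214) / (0.29 × 3) = 0.48 × 0.3529 = 0.1694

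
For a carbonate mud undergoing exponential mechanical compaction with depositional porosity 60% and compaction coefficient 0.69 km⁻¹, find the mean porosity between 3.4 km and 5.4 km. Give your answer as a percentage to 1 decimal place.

⟨φ⟩ = (1/(z₂−z₁)) ∫ φ₀ e^(−βz) dz = φ₀·(e^(−β·z₁) − e^(−β·z₂)) / (β·(z₂−z₁))
e^(−0.69×3.4) = 0.0958; e^(−0.69×5.4) = 0.0241
⟨φ⟩ = 0.6 × (0.0958 − 0.0241) / (0.69 × 2) = 0.6 × 0.0519 = 0.0312

3.1%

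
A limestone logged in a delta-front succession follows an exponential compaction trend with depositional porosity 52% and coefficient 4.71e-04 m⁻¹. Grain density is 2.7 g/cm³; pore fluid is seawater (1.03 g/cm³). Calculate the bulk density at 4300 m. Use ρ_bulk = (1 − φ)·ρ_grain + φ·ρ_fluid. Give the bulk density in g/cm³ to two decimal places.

2.59 g/cm³

Working in km (1 km = 1000 m; c in km⁻¹ = c in m⁻¹ × 1000):
Porosity at depth: n = 0.52·exp(−0.471×4.3) = 0.52×0.1320 = 0.0686
Bulk density: ρ_b = (1−n)ρ_g + n·ρ_f = 0.9314×2.7 + 0.0686×1.03
       = 2.515 + 0.071 = 2.585 g/cm³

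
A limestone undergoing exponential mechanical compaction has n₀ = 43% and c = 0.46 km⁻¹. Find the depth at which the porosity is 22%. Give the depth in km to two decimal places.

1.46 km

Invert Athy's law: d = ln(n₀/n) / c
d = ln(0.43/0.22) / 0.46 = ln(1.955) / 0.46 = 0.6702 / 0.46 = 1.457 km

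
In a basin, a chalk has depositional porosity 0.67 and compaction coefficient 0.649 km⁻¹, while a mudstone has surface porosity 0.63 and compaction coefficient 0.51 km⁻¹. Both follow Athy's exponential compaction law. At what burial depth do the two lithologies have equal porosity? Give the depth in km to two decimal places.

Set phi₀ₐ e^(−cₐd) = phi₀ᵦ e^(−cᵦd) ⇒ ln(phi₀ₐ/phi₀ᵦ) = (cₐ − cᵦ)·d
d = ln(0.67/0.63) / (0.649 − 0.51) = 0.0616 / 0.139 = 0.443 km

0.44 km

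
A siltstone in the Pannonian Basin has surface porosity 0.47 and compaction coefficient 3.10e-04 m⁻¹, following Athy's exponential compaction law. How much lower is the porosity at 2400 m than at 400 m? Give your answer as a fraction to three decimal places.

Working in km (1 km = 1000 m; c in km⁻¹ = c in m⁻¹ × 1000):
n(0.4) = 0.47·e^(−0.31×0.4) = 0.4152
n(2.4) = 0.47·e^(−0.31×2.4) = 0.2233
Δn = 0.4152 − 0.2233 = 0.1918

0.192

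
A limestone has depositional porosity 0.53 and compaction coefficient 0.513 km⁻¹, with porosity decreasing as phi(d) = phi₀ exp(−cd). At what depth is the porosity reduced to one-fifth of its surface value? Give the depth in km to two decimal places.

3.14 km

phi/phi₀ = 1/5 ⇒ exp(−c·d) = 1/5 ⇒ d = ln(5) / c
d = 1.6094 / 0.513 = 3.137 km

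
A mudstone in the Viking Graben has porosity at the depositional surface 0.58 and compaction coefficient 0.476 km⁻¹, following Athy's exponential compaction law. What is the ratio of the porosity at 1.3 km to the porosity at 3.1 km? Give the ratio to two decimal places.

n(d₁)/n(d₂) = e^(−c·d₁)/e^(−c·d₂) = e^{c(d₂−d₁)}
= exp(0.476 × 1.8) = exp(0.8568) = 2.3556

2.36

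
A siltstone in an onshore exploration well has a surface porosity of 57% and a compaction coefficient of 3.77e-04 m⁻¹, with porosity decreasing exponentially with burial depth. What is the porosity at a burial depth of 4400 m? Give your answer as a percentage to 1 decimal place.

Working in km (1 km = 1000 m; c in km⁻¹ = c in m⁻¹ × 1000):
phi = phi₀·exp(−c·Z) = 0.57 × exp(−0.377 × 4.4) = 0.57 × exp(−1.659)
  = 0.57 × 0.1904 = 0.1085

10.9%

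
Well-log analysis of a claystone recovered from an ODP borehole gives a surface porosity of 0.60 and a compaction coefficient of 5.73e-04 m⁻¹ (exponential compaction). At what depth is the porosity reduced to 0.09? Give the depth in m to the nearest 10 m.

Working in km (1 km = 1000 m; β in km⁻¹ = β in m⁻¹ × 1000):
Invert Athy's law: Z = ln(phi₀/phi) / β
Z = ln(0.6/0.09) / 0.573 = ln(6.667) / 0.573 = 1.8971 / 0.573 = 3.311 km

3310 m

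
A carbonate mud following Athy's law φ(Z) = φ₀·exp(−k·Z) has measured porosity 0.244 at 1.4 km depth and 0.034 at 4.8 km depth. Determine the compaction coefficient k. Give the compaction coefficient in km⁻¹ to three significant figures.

Athy: φ(Z) = φ₀ e^(−kZ) ⇒ φ₁/φ₂ = e^{k(Z₂−Z₁)} ⇒ k = ln(φ₁/φ₂)/(Z₂−Z₁)
k = ln(0.244/0.034) / (4.8 − 1.4) = ln(7.176) / 3.4 = 1.9708 / 3.4 = 0.5796 km⁻¹

0.580 km⁻¹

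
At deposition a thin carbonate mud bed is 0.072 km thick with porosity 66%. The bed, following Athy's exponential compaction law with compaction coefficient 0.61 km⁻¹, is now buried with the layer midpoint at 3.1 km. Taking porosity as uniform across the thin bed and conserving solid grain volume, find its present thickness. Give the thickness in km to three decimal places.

Porosity at 3.1 km: n = 0.66·exp(−0.61×3.1) = 0.0996
Solid-volume conservation: h(1−n) = h₀(1−n₀) ⇒ h = h₀·(1−n₀)/(1−n)
h = 0.072 × (1 − 0.66)/(1 − 0.0996) = 0.072 × 0.3776 = 0.0272 km

0.027 km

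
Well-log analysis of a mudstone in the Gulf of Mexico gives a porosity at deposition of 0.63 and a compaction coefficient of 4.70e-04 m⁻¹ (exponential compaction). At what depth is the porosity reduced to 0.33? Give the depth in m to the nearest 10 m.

1380 m

Working in km (1 km = 1000 m; k in km⁻¹ = k in m⁻¹ × 1000):
Invert Athy's law: z = ln(n₀/n) / k
z = ln(0.63/0.33) / 0.47 = ln(1.909) / 0.47 = 0.6466 / 0.47 = 1.376 km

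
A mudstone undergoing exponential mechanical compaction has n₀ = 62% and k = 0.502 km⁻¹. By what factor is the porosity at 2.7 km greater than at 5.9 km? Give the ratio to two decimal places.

n(Z₁)/n(Z₂) = e^(−k·Z₁)/e^(−k·Z₂) = e^{k(Z₂−Z₁)}
= exp(0.502 × 3.2) = exp(1.606) = 4.9848

4.98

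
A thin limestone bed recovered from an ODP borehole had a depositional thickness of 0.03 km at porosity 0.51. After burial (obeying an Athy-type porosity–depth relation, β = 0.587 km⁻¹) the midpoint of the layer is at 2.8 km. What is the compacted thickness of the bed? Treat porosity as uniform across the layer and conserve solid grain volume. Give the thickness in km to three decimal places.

Porosity at 2.8 km: n = 0.51·exp(−0.587×2.8) = 0.0986
Solid-volume conservation: h(1−n) = h₀(1−n₀) ⇒ h = h₀·(1−n₀)/(1−n)
h = 0.03 × (1 − 0.51)/(1 − 0.0986) = 0.03 × 0.5436 = 0.0163 km

0.016 km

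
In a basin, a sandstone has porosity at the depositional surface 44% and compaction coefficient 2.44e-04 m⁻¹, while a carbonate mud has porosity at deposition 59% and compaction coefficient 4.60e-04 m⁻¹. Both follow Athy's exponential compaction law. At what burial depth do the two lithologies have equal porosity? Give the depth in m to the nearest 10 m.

1360 m

Working in km (1 km = 1000 m; c in km⁻¹ = c in m⁻¹ × 1000):
Set φ₀ₐ e^(−cₐz) = φ₀ᵦ e^(−cᵦz) ⇒ ln(φ₀ₐ/φ₀ᵦ) = (cₐ − cᵦ)·z
z = ln(0.44/0.59) / (0.244 − 0.46) = -0.2933 / -0.216 = 1.358 km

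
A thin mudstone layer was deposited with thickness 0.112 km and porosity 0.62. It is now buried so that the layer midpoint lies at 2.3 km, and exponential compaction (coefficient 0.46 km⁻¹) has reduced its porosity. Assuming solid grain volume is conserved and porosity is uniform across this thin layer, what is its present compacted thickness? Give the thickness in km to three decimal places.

0.054 km

Porosity at 2.3 km: n = 0.62·exp(−0.46×2.3) = 0.2152
Solid-volume conservation: h(1−n) = h₀(1−n₀) ⇒ h = h₀·(1−n₀)/(1−n)
h = 0.112 × (1 − 0.62)/(1 − 0.2152) = 0.112 × 0.4842 = 0.0542 km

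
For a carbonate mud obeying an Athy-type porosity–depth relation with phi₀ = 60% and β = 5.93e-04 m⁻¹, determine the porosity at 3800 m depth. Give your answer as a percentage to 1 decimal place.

6.3%

Working in km (1 km = 1000 m; β in km⁻¹ = β in m⁻¹ × 1000):
phi = phi₀·exp(−β·z) = 0.6 × exp(−0.593 × 3.8) = 0.6 × exp(−2.253)
  = 0.6 × 0.1050 = 0.0630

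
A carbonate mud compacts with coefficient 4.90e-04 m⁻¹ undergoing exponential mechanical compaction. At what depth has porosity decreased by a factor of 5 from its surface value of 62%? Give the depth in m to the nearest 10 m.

Working in km (1 km = 1000 m; k in km⁻¹ = k in m⁻¹ × 1000):
phi/phi₀ = 1/5 ⇒ exp(−k·z) = 1/5 ⇒ z = ln(5) / k
z = 1.6094 / 0.49 = 3.285 km

3280 m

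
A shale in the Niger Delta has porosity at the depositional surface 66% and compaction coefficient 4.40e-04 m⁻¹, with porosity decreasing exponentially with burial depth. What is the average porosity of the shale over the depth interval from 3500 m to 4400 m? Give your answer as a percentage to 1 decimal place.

11.7%

Working in km (1 km = 1000 m; k in km⁻¹ = k in m⁻¹ × 1000):
⟨phi⟩ = (1/(d₂−d₁)) ∫ phi₀ e^(−kd) dd = phi₀·(e^(−k·d₁) − e^(−k·d₂)) / (k·(d₂−d₁))
e^(−0.44×3.5) = 0.2144; e^(−0.44×4.4) = 0.1443
⟨phi⟩ = 0.66 × (0.2144 − 0.1443) / (0.44 × 0.9) = 0.66 × 0.1770 = 0.1168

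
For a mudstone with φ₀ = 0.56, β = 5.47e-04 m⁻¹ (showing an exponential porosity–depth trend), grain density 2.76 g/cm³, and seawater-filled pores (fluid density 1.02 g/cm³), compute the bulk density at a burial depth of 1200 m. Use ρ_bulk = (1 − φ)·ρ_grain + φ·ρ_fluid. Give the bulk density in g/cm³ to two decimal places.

2.25 g/cm³

Working in km (1 km = 1000 m; β in km⁻¹ = β in m⁻¹ × 1000):
Porosity at depth: φ = 0.56·exp(−0.547×1.2) = 0.56×0.5187 = 0.2905
Bulk density: ρ_b = (1−φ)ρ_g + φ·ρ_f = 0.7095×2.76 + 0.2905×1.02
       = 1.958 + 0.296 = 2.255 g/cm³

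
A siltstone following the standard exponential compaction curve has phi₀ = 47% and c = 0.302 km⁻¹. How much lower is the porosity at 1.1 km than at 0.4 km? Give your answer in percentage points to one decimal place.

phi(0.4) = 0.47·e^(−0.302×0.4) = 0.4165
phi(1.1) = 0.47·e^(−0.302×1.1) = 0.3372
Δphi = 0.4165 − 0.3372 = 0.0794

7.9 percentage points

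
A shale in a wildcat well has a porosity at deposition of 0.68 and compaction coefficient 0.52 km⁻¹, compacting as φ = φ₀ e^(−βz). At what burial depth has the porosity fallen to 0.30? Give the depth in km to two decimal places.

Invert Athy's law: z = ln(φ₀/φ) / β
z = ln(0.68/0.3) / 0.52 = ln(2.267) / 0.52 = 0.8183 / 0.52 = 1.574 km

1.57 km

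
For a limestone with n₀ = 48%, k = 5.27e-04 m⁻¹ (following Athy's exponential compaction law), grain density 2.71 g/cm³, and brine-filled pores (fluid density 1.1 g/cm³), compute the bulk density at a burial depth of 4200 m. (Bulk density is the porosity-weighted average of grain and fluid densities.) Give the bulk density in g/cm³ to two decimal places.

2.63 g/cm³

Working in km (1 km = 1000 m; k in km⁻¹ = k in m⁻¹ × 1000):
Porosity at depth: n = 0.48·exp(−0.527×4.2) = 0.48×0.1093 = 0.0525
Bulk density: ρ_b = (1−n)ρ_g + n·ρ_f = 0.9475×2.71 + 0.0525×1.1
       = 2.568 + 0.058 = 2.626 g/cm³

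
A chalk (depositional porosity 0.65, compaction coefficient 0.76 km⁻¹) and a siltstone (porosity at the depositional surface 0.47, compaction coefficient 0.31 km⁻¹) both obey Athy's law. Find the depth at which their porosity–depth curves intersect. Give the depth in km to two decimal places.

0.72 km

Set n₀ₐ e^(−kₐz) = n₀ᵦ e^(−kᵦz) ⇒ ln(n₀ₐ/n₀ᵦ) = (kₐ − kᵦ)·z
z = ln(0.65/0.47) / (0.76 − 0.31) = 0.3242 / 0.45 = 0.721 km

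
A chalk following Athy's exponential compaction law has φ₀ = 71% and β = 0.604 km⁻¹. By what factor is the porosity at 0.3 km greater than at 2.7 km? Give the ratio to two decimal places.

φ(z₁)/φ(z₂) = e^(−β·z₁)/e^(−β·z₂) = e^{β(z₂−z₁)}
= exp(0.604 × 2.4) = exp(1.45) = 4.2614

4.26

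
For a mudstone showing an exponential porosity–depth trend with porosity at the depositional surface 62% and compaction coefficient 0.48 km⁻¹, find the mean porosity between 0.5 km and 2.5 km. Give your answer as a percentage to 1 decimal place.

31.4%

⟨n⟩ = (1/(d₂−d₁)) ∫ n₀ e^(−cd) dd = n₀·(e^(−c·d₁) − e^(−c·d₂)) / (c·(d₂−d₁))
e^(−0.48×0.5) = 0.7866; e^(−0.48×2.5) = 0.3012
⟨n⟩ = 0.62 × (0.7866 − 0.3012) / (0.48 × 2) = 0.62 × 0.5057 = 0.3135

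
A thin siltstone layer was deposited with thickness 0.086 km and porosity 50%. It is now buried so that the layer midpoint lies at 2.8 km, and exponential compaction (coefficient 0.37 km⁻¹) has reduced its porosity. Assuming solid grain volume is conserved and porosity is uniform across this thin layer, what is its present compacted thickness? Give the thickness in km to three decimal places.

0.052 km

Porosity at 2.8 km: phi = 0.5·exp(−0.37×2.8) = 0.1774
Solid-volume conservation: h(1−phi) = h₀(1−phi₀) ⇒ h = h₀·(1−phi₀)/(1−phi)
h = 0.086 × (1 − 0.5)/(1 − 0.1774) = 0.086 × 0.6079 = 0.0523 km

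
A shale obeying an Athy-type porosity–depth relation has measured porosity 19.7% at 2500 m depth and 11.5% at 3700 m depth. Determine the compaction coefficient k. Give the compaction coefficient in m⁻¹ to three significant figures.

0.000449 m⁻¹

Working in km (1 km = 1000 m; k in km⁻¹ = k in m⁻¹ × 1000):
Athy: φ(Z) = φ₀ e^(−kZ) ⇒ φ₁/φ₂ = e^{k(Z₂−Z₁)} ⇒ k = ln(φ₁/φ₂)/(Z₂−Z₁)
k = ln(0.197/0.115) / (3.7 − 2.5) = ln(1.713) / 1.2 = 0.5383 / 1.2 = 0.4486 km⁻¹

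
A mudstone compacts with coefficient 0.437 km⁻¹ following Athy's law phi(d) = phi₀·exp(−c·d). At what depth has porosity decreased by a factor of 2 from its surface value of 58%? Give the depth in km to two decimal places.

phi/phi₀ = 1/2 ⇒ exp(−c·d) = 1/2 ⇒ d = ln(2) / c
d = 0.6931 / 0.437 = 1.586 km

1.59 km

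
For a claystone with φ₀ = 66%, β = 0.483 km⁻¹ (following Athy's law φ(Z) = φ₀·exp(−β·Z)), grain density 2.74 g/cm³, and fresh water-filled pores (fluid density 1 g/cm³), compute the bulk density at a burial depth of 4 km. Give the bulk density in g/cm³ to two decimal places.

2.57 g/cm³

Porosity at depth: φ = 0.66·exp(−0.483×4) = 0.66×0.1449 = 0.0956
Bulk density: ρ_b = (1−φ)ρ_g + φ·ρ_f = 0.9044×2.74 + 0.0956×1
       = 2.478 + 0.096 = 2.574 g/cm³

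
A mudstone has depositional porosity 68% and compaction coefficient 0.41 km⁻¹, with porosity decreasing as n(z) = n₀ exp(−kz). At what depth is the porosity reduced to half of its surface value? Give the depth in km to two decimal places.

n/n₀ = 1/2 ⇒ exp(−k·z) = 1/2 ⇒ z = ln(2) / k
z = 0.6931 / 0.41 = 1.691 km

1.69 km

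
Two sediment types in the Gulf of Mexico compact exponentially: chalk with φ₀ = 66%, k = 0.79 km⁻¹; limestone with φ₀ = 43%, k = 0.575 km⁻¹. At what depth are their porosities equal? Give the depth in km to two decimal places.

Set φ₀ₐ e^(−kₐZ) = φ₀ᵦ e^(−kᵦZ) ⇒ ln(φ₀ₐ/φ₀ᵦ) = (kₐ − kᵦ)·Z
Z = ln(0.66/0.43) / (0.79 − 0.575) = 0.4285 / 0.215 = 1.993 km

1.99 km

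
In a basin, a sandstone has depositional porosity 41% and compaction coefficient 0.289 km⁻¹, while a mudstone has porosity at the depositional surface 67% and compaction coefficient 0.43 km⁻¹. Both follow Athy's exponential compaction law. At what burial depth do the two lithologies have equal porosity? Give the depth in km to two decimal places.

3.48 km

Set phi₀ₐ e^(−kₐZ) = phi₀ᵦ e^(−kᵦZ) ⇒ ln(phi₀ₐ/phi₀ᵦ) = (kₐ − kᵦ)·Z
Z = ln(0.41/0.67) / (0.289 − 0.43) = -0.4911 / -0.141 = 3.483 km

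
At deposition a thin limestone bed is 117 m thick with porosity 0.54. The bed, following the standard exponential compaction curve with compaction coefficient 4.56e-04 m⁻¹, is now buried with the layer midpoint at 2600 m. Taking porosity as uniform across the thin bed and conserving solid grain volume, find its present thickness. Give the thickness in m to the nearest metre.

64 m

Working in km (1 km = 1000 m; β in km⁻¹ = β in m⁻¹ × 1000):
Porosity at 2.6 km: φ = 0.54·exp(−0.456×2.6) = 0.1650
Solid-volume conservation: h(1−φ) = h₀(1−φ₀) ⇒ h = h₀·(1−φ₀)/(1−φ)
h = 0.117 × (1 − 0.54)/(1 − 0.1650) = 0.117 × 0.5509 = 0.0645 km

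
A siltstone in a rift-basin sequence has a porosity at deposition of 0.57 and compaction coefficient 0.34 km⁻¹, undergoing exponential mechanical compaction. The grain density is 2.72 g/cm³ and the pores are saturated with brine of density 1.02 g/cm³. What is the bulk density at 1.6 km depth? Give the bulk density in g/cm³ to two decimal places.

Porosity at depth: phi = 0.57·exp(−0.34×1.6) = 0.57×0.5804 = 0.3308
Bulk density: ρ_b = (1−phi)ρ_g + phi·ρ_f = 0.6692×2.72 + 0.3308×1.02
       = 1.820 + 0.337 = 2.158 g/cm³

2.16 g/cm³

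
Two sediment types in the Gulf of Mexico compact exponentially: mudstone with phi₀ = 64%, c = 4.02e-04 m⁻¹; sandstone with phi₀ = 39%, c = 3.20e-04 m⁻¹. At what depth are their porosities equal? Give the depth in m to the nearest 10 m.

Working in km (1 km = 1000 m; c in km⁻¹ = c in m⁻¹ × 1000):
Set phi₀ₐ e^(−cₐZ) = phi₀ᵦ e^(−cᵦZ) ⇒ ln(phi₀ₐ/phi₀ᵦ) = (cₐ − cᵦ)·Z
Z = ln(0.64/0.39) / (0.402 − 0.32) = 0.4953 / 0.082 = 6.041 km

6040 m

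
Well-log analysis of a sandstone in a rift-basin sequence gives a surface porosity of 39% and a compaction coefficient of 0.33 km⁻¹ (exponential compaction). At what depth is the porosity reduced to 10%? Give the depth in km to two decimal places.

4.12 km

Invert Athy's law: Z = ln(φ₀/φ) / c
Z = ln(0.39/0.1) / 0.33 = ln(3.9) / 0.33 = 1.3610 / 0.33 = 4.124 km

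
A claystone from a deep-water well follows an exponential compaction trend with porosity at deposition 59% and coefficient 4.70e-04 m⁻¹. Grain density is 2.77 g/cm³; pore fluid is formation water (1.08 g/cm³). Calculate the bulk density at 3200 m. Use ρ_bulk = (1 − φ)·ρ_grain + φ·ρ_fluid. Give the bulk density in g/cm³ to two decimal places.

2.55 g/cm³

Working in km (1 km = 1000 m; k in km⁻¹ = k in m⁻¹ × 1000):
Porosity at depth: phi = 0.59·exp(−0.47×3.2) = 0.59×0.2222 = 0.1311
Bulk density: ρ_b = (1−phi)ρ_g + phi·ρ_f = 0.8689×2.77 + 0.1311×1.08
       = 2.407 + 0.142 = 2.548 g/cm³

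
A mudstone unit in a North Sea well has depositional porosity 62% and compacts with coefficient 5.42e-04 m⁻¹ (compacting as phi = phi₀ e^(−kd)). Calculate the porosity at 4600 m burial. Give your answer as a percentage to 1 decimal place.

Working in km (1 km = 1000 m; k in km⁻¹ = k in m⁻¹ × 1000):
phi = phi₀·exp(−k·d) = 0.62 × exp(−0.542 × 4.6) = 0.62 × exp(−2.493)
  = 0.62 × 0.0826 = 0.0512

5.1%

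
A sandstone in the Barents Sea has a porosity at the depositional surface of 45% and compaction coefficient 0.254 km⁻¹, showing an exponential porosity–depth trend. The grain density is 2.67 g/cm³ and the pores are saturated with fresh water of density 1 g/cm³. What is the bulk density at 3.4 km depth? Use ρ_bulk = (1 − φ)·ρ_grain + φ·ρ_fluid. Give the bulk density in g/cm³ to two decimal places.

Porosity at depth: phi = 0.45·exp(−0.254×3.4) = 0.45×0.4216 = 0.1897
Bulk density: ρ_b = (1−phi)ρ_g + phi·ρ_f = 0.8103×2.67 + 0.1897×1
       = 2.163 + 0.190 = 2.353 g/cm³

2.35 g/cm³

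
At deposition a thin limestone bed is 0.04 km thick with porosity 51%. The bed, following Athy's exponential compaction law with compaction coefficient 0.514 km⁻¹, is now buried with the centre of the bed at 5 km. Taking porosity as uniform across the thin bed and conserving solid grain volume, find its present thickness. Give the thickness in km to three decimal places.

0.020 km

Porosity at 5 km: n = 0.51·exp(−0.514×5) = 0.0390
Solid-volume conservation: h(1−n) = h₀(1−n₀) ⇒ h = h₀·(1−n₀)/(1−n)
h = 0.04 × (1 − 0.51)/(1 − 0.0390) = 0.04 × 0.5099 = 0.0204 km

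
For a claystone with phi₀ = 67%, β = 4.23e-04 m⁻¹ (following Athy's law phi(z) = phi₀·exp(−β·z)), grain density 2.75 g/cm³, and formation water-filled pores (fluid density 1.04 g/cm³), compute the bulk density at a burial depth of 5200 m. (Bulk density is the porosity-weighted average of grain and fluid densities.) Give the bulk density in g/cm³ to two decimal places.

2.62 g/cm³

Working in km (1 km = 1000 m; β in km⁻¹ = β in m⁻¹ × 1000):
Porosity at depth: phi = 0.67·exp(−0.423×5.2) = 0.67×0.1108 = 0.0743
Bulk density: ρ_b = (1−phi)ρ_g + phi·ρ_f = 0.9257×2.75 + 0.0743×1.04
       = 2.546 + 0.077 = 2.623 g/cm³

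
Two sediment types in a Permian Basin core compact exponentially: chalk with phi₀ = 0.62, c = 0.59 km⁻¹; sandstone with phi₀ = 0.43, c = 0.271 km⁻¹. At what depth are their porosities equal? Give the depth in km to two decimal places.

Set phi₀ₐ e^(−cₐd) = phi₀ᵦ e^(−cᵦd) ⇒ ln(phi₀ₐ/phi₀ᵦ) = (cₐ − cᵦ)·d
d = ln(0.62/0.43) / (0.59 − 0.271) = 0.3659 / 0.319 = 1.147 km

1.15 km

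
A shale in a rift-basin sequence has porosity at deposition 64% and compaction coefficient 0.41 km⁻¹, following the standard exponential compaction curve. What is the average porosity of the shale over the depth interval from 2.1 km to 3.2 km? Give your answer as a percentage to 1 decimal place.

21.8%

⟨phi⟩ = (1/(z₂−z₁)) ∫ phi₀ e^(−kz) dz = phi₀·(e^(−k·z₁) − e^(−k·z₂)) / (k·(z₂−z₁))
e^(−0.41×2.1) = 0.4227; e^(−0.41×3.2) = 0.2693
⟨phi⟩ = 0.64 × (0.4227 − 0.2693) / (0.41 × 1.1) = 0.64 × 0.3403 = 0.2178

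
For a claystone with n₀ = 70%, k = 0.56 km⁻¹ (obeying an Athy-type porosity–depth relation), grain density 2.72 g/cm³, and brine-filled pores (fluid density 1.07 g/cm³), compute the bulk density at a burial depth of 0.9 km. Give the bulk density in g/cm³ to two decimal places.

2.02 g/cm³

Porosity at depth: n = 0.7·exp(−0.56×0.9) = 0.7×0.6041 = 0.4229
Bulk density: ρ_b = (1−n)ρ_g + n·ρ_f = 0.5771×2.72 + 0.4229×1.07
       = 1.570 + 0.452 = 2.022 g/cm³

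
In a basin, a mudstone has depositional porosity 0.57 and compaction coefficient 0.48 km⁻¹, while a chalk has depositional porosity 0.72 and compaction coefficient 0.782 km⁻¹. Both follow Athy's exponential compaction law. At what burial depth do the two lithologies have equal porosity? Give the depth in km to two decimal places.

Set phi₀ₐ e^(−cₐz) = phi₀ᵦ e^(−cᵦz) ⇒ ln(phi₀ₐ/phi₀ᵦ) = (cₐ − cᵦ)·z
z = ln(0.57/0.72) / (0.48 − 0.782) = -0.2336 / -0.302 = 0.774 km

0.77 km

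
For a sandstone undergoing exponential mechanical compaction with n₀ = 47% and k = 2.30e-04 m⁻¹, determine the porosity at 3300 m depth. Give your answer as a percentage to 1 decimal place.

Working in km (1 km = 1000 m; k in km⁻¹ = k in m⁻¹ × 1000):
n = n₀·exp(−k·Z) = 0.47 × exp(−0.23 × 3.3) = 0.47 × exp(−0.759)
  = 0.47 × 0.4681 = 0.2200

22.0%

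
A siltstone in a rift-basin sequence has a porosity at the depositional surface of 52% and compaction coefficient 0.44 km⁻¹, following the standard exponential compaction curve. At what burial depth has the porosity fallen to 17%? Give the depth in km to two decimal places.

2.54 km

Invert Athy's law: Z = ln(phi₀/phi) / c
Z = ln(0.52/0.17) / 0.44 = ln(3.059) / 0.44 = 1.1180 / 0.44 = 2.541 km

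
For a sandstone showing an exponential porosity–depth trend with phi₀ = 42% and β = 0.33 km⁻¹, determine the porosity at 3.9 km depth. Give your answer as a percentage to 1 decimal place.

phi = phi₀·exp(−β·d) = 0.42 × exp(−0.33 × 3.9) = 0.42 × exp(−1.287)
  = 0.42 × 0.2761 = 0.1160

11.6%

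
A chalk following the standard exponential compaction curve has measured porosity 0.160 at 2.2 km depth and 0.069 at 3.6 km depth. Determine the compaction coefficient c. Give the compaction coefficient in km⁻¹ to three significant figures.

Athy: phi(z) = phi₀ e^(−cz) ⇒ phi₁/phi₂ = e^{c(z₂−z₁)} ⇒ c = ln(phi₁/phi₂)/(z₂−z₁)
c = ln(0.16/0.069) / (3.6 − 2.2) = ln(2.319) / 1.4 = 0.8411 / 1.4 = 0.6008 km⁻¹

0.601 km⁻¹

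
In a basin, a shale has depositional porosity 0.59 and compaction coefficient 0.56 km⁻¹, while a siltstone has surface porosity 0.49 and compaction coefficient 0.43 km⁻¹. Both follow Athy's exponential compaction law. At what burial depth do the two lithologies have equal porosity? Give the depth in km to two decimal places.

1.43 km

Set phi₀ₐ e^(−kₐz) = phi₀ᵦ e^(−kᵦz) ⇒ ln(phi₀ₐ/phi₀ᵦ) = (kₐ − kᵦ)·z
z = ln(0.59/0.49) / (0.56 − 0.43) = 0.1857 / 0.13 = 1.429 km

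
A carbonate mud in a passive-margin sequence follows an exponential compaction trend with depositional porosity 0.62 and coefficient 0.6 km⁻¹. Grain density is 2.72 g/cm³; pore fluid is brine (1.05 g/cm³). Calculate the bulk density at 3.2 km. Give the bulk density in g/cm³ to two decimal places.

2.57 g/cm³

Porosity at depth: n = 0.62·exp(−0.6×3.2) = 0.62×0.1466 = 0.0909
Bulk density: ρ_b = (1−n)ρ_g + n·ρ_f = 0.9091×2.72 + 0.0909×1.05
       = 2.473 + 0.095 = 2.568 g/cm³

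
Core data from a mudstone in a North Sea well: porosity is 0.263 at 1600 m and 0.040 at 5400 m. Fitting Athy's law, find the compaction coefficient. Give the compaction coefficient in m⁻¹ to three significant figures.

0.000496 m⁻¹

Working in km (1 km = 1000 m; c in km⁻¹ = c in m⁻¹ × 1000):
Athy: φ(Z) = φ₀ e^(−cZ) ⇒ φ₁/φ₂ = e^{c(Z₂−Z₁)} ⇒ c = ln(φ₁/φ₂)/(Z₂−Z₁)
c = ln(0.263/0.04) / (5.4 − 1.6) = ln(6.575) / 3.8 = 1.8833 / 3.8 = 0.4956 km⁻¹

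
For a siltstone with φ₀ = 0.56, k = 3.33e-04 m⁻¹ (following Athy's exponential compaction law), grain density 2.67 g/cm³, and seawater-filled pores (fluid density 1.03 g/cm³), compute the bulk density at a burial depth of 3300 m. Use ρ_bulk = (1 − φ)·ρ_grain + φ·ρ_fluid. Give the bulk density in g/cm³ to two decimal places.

Working in km (1 km = 1000 m; k in km⁻¹ = k in m⁻¹ × 1000):
Porosity at depth: φ = 0.56·exp(−0.333×3.3) = 0.56×0.3332 = 0.1866
Bulk density: ρ_b = (1−φ)ρ_g + φ·ρ_f = 0.8134×2.67 + 0.1866×1.03
       = 2.172 + 0.192 = 2.364 g/cm³

2.36 g/cm³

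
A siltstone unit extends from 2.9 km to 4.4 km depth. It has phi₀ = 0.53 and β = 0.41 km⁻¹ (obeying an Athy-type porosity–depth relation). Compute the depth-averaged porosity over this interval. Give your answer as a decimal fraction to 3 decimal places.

⟨phi⟩ = (1/(z₂−z₁)) ∫ phi₀ e^(−βz) dz = phi₀·(e^(−β·z₁) − e^(−β·z₂)) / (β·(z₂−z₁))
e^(−0.41×2.9) = 0.3045; e^(−0.41×4.4) = 0.1646
⟨phi⟩ = 0.53 × (0.3045 − 0.1646) / (0.41 × 1.5) = 0.53 × 0.2275 = 0.1206

0.121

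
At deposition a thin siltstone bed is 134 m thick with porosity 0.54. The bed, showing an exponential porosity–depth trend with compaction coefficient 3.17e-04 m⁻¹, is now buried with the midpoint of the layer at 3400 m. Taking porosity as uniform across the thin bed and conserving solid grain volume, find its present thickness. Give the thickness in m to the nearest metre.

76 m

Working in km (1 km = 1000 m; k in km⁻¹ = k in m⁻¹ × 1000):
Porosity at 3.4 km: phi = 0.54·exp(−0.317×3.4) = 0.1838
Solid-volume conservation: h(1−phi) = h₀(1−phi₀) ⇒ h = h₀·(1−phi₀)/(1−phi)
h = 0.134 × (1 − 0.54)/(1 − 0.1838) = 0.134 × 0.5636 = 0.0755 km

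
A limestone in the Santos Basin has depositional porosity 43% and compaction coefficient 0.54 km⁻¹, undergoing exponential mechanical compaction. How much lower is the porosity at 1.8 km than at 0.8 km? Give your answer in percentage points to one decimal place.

11.6 percentage points

phi(0.8) = 0.43·e^(−0.54×0.8) = 0.2792
phi(1.8) = 0.43·e^(−0.54×1.8) = 0.1627
Δphi = 0.2792 − 0.1627 = 0.1165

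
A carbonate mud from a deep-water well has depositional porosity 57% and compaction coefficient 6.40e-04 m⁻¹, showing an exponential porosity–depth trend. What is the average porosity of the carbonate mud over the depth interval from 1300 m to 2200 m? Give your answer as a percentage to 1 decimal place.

18.9%

Working in km (1 km = 1000 m; k in km⁻¹ = k in m⁻¹ × 1000):
⟨n⟩ = (1/(Z₂−Z₁)) ∫ n₀ e^(−kZ) dZ = n₀·(e^(−k·Z₁) − e^(−k·Z₂)) / (k·(Z₂−Z₁))
e^(−0.64×1.3) = 0.4352; e^(−0.64×2.2) = 0.2446
⟨n⟩ = 0.57 × (0.4352 − 0.2446) / (0.64 × 0.9) = 0.57 × 0.3308 = 0.1886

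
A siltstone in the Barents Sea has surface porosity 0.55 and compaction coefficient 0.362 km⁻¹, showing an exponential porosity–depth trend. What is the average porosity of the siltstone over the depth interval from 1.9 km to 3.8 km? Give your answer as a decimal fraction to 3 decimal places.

0.200

⟨phi⟩ = (1/(z₂−z₁)) ∫ phi₀ e^(−βz) dz = phi₀·(e^(−β·z₁) − e^(−β·z₂)) / (β·(z₂−z₁))
e^(−0.362×1.9) = 0.5027; e^(−0.362×3.8) = 0.2527
⟨phi⟩ = 0.55 × (0.5027 − 0.2527) / (0.362 × 1.9) = 0.55 × 0.3635 = 0.1999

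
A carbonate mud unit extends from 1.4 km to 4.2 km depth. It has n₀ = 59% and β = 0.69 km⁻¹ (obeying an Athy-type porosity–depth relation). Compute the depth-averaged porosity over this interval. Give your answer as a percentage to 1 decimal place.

⟨n⟩ = (1/(z₂−z₁)) ∫ n₀ e^(−βz) dz = n₀·(e^(−β·z₁) − e^(−β·z₂)) / (β·(z₂−z₁))
e^(−0.69×1.4) = 0.3806; e^(−0.69×4.2) = 0.0551
⟨n⟩ = 0.59 × (0.3806 − 0.0551) / (0.69 × 2.8) = 0.59 × 0.1685 = 0.0994

9.9%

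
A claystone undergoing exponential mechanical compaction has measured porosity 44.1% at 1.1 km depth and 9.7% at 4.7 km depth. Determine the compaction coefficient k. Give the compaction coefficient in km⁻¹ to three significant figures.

Athy: φ(z) = φ₀ e^(−kz) ⇒ φ₁/φ₂ = e^{k(z₂−z₁)} ⇒ k = ln(φ₁/φ₂)/(z₂−z₁)
k = ln(0.441/0.097) / (4.7 − 1.1) = ln(4.546) / 3.6 = 1.5143 / 3.6 = 0.4206 km⁻¹

0.421 km⁻¹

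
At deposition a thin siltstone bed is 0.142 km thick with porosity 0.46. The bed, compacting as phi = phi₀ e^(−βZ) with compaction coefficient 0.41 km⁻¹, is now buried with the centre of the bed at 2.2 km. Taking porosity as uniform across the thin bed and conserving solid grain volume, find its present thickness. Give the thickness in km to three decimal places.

0.094 km

Porosity at 2.2 km: phi = 0.46·exp(−0.41×2.2) = 0.1866
Solid-volume conservation: h(1−phi) = h₀(1−phi₀) ⇒ h = h₀·(1−phi₀)/(1−phi)
h = 0.142 × (1 − 0.46)/(1 − 0.1866) = 0.142 × 0.6639 = 0.0943 km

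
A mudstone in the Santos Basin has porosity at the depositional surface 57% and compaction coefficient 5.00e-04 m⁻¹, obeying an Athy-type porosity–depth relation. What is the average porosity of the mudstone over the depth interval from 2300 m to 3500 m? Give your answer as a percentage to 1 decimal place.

13.6%

Working in km (1 km = 1000 m; c in km⁻¹ = c in m⁻¹ × 1000):
⟨n⟩ = (1/(z₂−z₁)) ∫ n₀ e^(−cz) dz = n₀·(e^(−c·z₁) − e^(−c·z₂)) / (c·(z₂−z₁))
e^(−0.5×2.3) = 0.3166; e^(−0.5×3.5) = 0.1738
⟨n⟩ = 0.57 × (0.3166 − 0.1738) / (0.5 × 1.2) = 0.57 × 0.2381 = 0.1357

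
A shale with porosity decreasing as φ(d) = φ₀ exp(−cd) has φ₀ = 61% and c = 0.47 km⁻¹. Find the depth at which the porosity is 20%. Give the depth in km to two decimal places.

Invert Athy's law: d = ln(φ₀/φ) / c
d = ln(0.61/0.2) / 0.47 = ln(3.05) / 0.47 = 1.1151 / 0.47 = 2.373 km

2.37 km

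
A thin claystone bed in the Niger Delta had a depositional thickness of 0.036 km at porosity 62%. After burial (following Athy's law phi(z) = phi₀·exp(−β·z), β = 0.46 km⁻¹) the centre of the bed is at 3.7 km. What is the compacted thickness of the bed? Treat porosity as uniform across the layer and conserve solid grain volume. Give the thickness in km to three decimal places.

0.015 km

Porosity at 3.7 km: phi = 0.62·exp(−0.46×3.7) = 0.1130
Solid-volume conservation: h(1−phi) = h₀(1−phi₀) ⇒ h = h₀·(1−phi₀)/(1−phi)
h = 0.036 × (1 − 0.62)/(1 − 0.1130) = 0.036 × 0.4284 = 0.0154 km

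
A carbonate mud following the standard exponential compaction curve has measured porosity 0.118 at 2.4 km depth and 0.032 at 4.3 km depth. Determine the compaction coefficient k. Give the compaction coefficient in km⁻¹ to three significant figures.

0.687 km⁻¹

Athy: n(z) = n₀ e^(−kz) ⇒ n₁/n₂ = e^{k(z₂−z₁)} ⇒ k = ln(n₁/n₂)/(z₂−z₁)
k = ln(0.118/0.032) / (4.3 − 2.4) = ln(3.687) / 1.9 = 1.3049 / 1.9 = 0.6868 km⁻¹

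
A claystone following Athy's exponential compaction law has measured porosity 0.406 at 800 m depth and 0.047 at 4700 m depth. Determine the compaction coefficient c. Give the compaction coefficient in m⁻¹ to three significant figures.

Working in km (1 km = 1000 m; c in km⁻¹ = c in m⁻¹ × 1000):
Athy: n(Z) = n₀ e^(−cZ) ⇒ n₁/n₂ = e^{c(Z₂−Z₁)} ⇒ c = ln(n₁/n₂)/(Z₂−Z₁)
c = ln(0.406/0.047) / (4.7 − 0.8) = ln(8.638) / 3.9 = 2.1562 / 3.9 = 0.5529 km⁻¹

0.000553 m⁻¹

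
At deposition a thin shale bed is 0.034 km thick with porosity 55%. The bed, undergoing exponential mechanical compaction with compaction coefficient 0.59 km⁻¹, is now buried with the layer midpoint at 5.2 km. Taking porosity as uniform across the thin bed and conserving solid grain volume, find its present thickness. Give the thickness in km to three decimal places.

0.016 km

Porosity at 5.2 km: phi = 0.55·exp(−0.59×5.2) = 0.0256
Solid-volume conservation: h(1−phi) = h₀(1−phi₀) ⇒ h = h₀·(1−phi₀)/(1−phi)
h = 0.034 × (1 − 0.55)/(1 − 0.0256) = 0.034 × 0.4618 = 0.0157 km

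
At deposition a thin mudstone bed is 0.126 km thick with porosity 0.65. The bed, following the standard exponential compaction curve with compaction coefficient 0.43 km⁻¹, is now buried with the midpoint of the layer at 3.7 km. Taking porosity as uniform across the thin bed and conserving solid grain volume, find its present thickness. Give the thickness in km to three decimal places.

0.051 km

Porosity at 3.7 km: n = 0.65·exp(−0.43×3.7) = 0.1324
Solid-volume conservation: h(1−n) = h₀(1−n₀) ⇒ h = h₀·(1−n₀)/(1−n)
h = 0.126 × (1 − 0.65)/(1 − 0.1324) = 0.126 × 0.4034 = 0.0508 km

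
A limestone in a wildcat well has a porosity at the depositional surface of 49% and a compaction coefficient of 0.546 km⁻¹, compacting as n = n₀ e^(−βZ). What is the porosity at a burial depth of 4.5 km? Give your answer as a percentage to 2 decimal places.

4.20%

n = n₀·exp(−β·Z) = 0.49 × exp(−0.546 × 4.5) = 0.49 × exp(−2.457)
  = 0.49 × 0.0857 = 0.0420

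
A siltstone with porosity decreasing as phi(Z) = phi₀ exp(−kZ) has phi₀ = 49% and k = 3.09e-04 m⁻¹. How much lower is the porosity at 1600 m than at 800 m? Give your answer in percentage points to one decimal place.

8.4 percentage points

Working in km (1 km = 1000 m; k in km⁻¹ = k in m⁻¹ × 1000):
phi(0.8) = 0.49·e^(−0.309×0.8) = 0.3827
phi(1.6) = 0.49·e^(−0.309×1.6) = 0.2989
Δphi = 0.3827 − 0.2989 = 0.0838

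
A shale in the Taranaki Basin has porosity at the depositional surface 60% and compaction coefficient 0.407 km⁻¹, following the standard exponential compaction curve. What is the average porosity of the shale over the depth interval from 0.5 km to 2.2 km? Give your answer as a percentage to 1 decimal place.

⟨φ⟩ = (1/(z₂−z₁)) ∫ φ₀ e^(−βz) dz = φ₀·(e^(−β·z₁) − e^(−β·z₂)) / (β·(z₂−z₁))
e^(−0.407×0.5) = 0.8159; e^(−0.407×2.2) = 0.4084
⟨φ⟩ = 0.6 × (0.8159 − 0.4084) / (0.407 × 1.7) = 0.6 × 0.5889 = 0.3533

35.3%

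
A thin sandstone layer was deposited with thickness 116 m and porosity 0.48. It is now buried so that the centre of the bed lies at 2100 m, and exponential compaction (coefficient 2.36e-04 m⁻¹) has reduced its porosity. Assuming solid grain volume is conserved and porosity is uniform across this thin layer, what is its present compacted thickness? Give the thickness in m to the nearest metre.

85 m

Working in km (1 km = 1000 m; k in km⁻¹ = k in m⁻¹ × 1000):
Porosity at 2.1 km: φ = 0.48·exp(−0.236×2.1) = 0.2924
Solid-volume conservation: h(1−φ) = h₀(1−φ₀) ⇒ h = h₀·(1−φ₀)/(1−φ)
h = 0.116 × (1 − 0.48)/(1 − 0.2924) = 0.116 × 0.7349 = 0.0852 km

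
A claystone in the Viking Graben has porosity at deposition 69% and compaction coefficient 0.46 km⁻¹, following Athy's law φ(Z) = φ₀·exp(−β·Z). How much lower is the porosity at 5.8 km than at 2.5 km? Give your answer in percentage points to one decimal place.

φ(2.5) = 0.69·e^(−0.46×2.5) = 0.2185
φ(5.8) = 0.69·e^(−0.46×5.8) = 0.0479
Δφ = 0.2185 − 0.0479 = 0.1706

17.1 percentage points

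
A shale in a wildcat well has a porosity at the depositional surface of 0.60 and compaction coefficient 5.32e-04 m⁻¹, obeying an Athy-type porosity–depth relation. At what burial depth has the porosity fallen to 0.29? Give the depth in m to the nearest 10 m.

Working in km (1 km = 1000 m; c in km⁻¹ = c in m⁻¹ × 1000):
Invert Athy's law: d = ln(φ₀/φ) / c
d = ln(0.6/0.29) / 0.532 = ln(2.069) / 0.532 = 0.7270 / 0.532 = 1.367 km

1370 m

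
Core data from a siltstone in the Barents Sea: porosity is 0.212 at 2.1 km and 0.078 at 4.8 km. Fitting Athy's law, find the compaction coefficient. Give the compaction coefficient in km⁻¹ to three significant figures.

0.370 km⁻¹

Athy: φ(d) = φ₀ e^(−βd) ⇒ φ₁/φ₂ = e^{β(d₂−d₁)} ⇒ β = ln(φ₁/φ₂)/(d₂−d₁)
β = ln(0.212/0.078) / (4.8 − 2.1) = ln(2.718) / 2.7 = 0.9999 / 2.7 = 0.3703 km⁻¹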